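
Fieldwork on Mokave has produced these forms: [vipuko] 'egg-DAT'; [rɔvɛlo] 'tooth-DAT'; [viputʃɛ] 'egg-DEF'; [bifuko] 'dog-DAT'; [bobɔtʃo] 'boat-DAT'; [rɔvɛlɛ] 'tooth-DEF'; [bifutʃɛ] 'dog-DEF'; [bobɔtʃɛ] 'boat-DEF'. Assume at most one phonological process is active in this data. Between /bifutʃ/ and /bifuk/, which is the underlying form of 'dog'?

/bifuk/

In [bifutʃɛ] and [bifuko] the final segment of 'dog' alternates: [tʃ] ~ [k].
If /tʃ/ were underlying and a rule turned it into [k] before the DAT suffix, 'boat' would also alternate; but it has [tʃ] in both [bobɔtʃɛ] and [bobɔtʃo].
Therefore /k/ is basic and [tʃ] is derived by palatalization before a front vowel (/k/ becomes palato-alveolar [tʃ] before a front vowel).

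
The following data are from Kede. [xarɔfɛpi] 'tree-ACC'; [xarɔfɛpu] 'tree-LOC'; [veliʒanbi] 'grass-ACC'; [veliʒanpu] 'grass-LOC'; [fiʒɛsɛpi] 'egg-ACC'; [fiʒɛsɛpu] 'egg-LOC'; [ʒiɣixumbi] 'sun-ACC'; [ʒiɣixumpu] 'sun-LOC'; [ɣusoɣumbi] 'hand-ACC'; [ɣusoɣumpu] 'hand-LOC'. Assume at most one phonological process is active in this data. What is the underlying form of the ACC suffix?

/-bi/

The ACC suffix surfaces as [-bi] and [-pi], depending on the final segment of the stem.
By contrast the LOC suffix keeps its initial [p] throughout — that segment must be underlying.
The ACC suffix is therefore /-bi/ underlyingly, with post-vocalic devoicing: voiced stops become voiceless after a vowel.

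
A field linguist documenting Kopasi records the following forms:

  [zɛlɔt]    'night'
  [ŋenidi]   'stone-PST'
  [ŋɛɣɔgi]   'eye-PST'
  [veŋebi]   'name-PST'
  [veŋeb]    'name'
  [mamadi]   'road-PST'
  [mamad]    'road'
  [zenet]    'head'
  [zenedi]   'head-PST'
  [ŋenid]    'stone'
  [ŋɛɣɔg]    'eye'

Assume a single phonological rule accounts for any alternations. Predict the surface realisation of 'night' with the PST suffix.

The root 'head' surfaces as [zenet] and [zenedi], with a stem-final [t] ~ [d] alternation.
But 'stone' keeps [d] in both environments ([ŋenid], [ŋenidi]), so there is no rule changing /d/ to [t] in isolation.
The underlying segment must be /t/; voiceless stops become voiced between vowels, yielding [d] there.
The one attested form of 'night', [zɛlɔt], shows underlying /zɛlɔt/. Applying the same rule between vowels gives [zɛlɔdi].

[zɛlɔdi]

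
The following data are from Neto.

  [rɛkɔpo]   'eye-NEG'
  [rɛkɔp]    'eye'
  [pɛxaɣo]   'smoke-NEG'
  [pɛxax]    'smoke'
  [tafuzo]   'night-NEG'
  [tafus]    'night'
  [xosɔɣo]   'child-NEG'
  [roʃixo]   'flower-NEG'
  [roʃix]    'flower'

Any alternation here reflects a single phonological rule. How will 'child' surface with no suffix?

The stem for 'smoke' ends in [ɣ] in [pɛxaɣo] but [x] in [pɛxax].
Compare 'flower', with invariant [x] in [roʃixo] and [roʃix]: an analysis with underlying /x/ and a rule producing [ɣ] before the NEG suffix would wrongly predict alternation here too.
Therefore /ɣ/ is basic and [x] is derived by word-final obstruent devoicing (voiced obstruents become voiceless word-finally).
The one attested form of 'child', [xosɔɣo], shows underlying /xosɔɣ/. Applying the same rule word-finally gives [xosɔx].

[xosɔx]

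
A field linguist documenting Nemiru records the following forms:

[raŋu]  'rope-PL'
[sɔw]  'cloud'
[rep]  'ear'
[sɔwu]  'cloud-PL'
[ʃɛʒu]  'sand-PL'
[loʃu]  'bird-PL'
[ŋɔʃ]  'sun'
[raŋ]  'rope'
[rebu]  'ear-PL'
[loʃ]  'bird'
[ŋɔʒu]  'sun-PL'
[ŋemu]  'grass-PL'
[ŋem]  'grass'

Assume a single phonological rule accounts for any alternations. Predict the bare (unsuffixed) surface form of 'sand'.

The root 'sun' surfaces as [ŋɔʒu] and [ŋɔʃ], with a stem-final [ʒ] ~ [ʃ] alternation.
Compare 'bird', with invariant [ʃ] in [loʃu] and [loʃ]: an analysis with underlying /ʃ/ and a rule producing [ʒ] before the PL suffix would wrongly predict alternation here too.
The underlying segment must be /ʒ/; voiced obstruents become voiceless word-finally, yielding [ʃ] there.
The one attested form of 'sand', [ʃɛʒu], shows underlying /ʃɛʒ/. Applying the same rule word-finally gives [ʃɛʃ].

[ʃɛʃ]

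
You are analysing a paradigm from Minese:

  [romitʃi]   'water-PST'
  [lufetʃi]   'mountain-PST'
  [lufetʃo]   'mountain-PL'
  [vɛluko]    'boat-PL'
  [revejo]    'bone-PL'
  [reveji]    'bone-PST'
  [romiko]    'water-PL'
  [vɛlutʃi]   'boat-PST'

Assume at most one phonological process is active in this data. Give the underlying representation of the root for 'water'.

/romik/

The stem for 'water' ends in [k] in [romiko] but [tʃ] in [romitʃi].
If /tʃ/ were underlying and a rule turned it into [k] before the PL suffix, 'mountain' would also alternate; but it has [tʃ] in both [lufetʃo] and [lufetʃi].
So /k/ is underlying, and a rule of palatalization before a front vowel — /k/ becomes palato-alveolar [tʃ] before a front vowel — gives [tʃ].
Hence 'water' is /romik/ underlyingly.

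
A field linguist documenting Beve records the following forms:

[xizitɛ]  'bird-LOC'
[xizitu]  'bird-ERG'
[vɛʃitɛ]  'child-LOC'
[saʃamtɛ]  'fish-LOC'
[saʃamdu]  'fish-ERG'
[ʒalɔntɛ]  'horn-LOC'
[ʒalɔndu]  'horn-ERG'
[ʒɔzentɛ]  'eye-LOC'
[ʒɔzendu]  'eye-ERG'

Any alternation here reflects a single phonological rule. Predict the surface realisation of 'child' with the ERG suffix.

[vɛʃitu]

The ERG suffix surfaces as [-du] and [-tu], depending on the final segment of the stem.
The LOC suffix, which begins with [t], is invariant after every stem; so [t] is not altered by any rule here.
The ERG suffix is therefore /-du/ underlyingly, with post-vocalic devoicing: voiced stops become voiceless after a vowel.
After 'child', which ends in a vowel, the suffix surfaces as [-tu], giving [vɛʃitu].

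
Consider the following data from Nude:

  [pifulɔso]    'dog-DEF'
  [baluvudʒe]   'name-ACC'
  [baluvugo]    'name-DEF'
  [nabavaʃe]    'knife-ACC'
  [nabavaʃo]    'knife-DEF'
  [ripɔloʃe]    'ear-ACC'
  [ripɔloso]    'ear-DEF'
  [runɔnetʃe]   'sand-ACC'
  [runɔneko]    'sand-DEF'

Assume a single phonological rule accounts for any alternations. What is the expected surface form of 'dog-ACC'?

The stem for 'ear' ends in [ʃ] in [ripɔloʃe] but [s] in [ripɔloso].
But 'knife' keeps [ʃ] in both environments ([nabavaʃe], [nabavaʃo]), so there is no rule changing /ʃ/ to [s] before the DEF suffix.
Therefore /s/ is basic and [ʃ] is derived by palatalization before a front vowel (/k/, /g/ and /s/ become palato-alveolar [tʃ], [dʒ] and [ʃ] before a front vowel).
From [pifulɔso] the stem 'dog' is /pifulɔs/; before a front vowel this yields [pifulɔʃe].

[pifulɔʃe]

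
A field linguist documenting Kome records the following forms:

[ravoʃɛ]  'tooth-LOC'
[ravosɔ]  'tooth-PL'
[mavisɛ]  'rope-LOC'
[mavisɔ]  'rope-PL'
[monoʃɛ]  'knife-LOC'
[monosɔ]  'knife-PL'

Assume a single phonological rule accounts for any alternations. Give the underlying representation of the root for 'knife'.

The root 'knife' surfaces as [monoʃɛ] and [monosɔ], with a stem-final [ʃ] ~ [s] alternation.
If /s/ were underlying and a rule turned it into [ʃ] before the LOC suffix, 'rope' would also alternate; but it has [s] in both [mavisɛ] and [mavisɔ].
The alternation reflects depalatalization: palato-alveolar /ʃ/ becomes [s] when no front vowel follows. /ʃ/ is underlying.
So 'knife' = /monoʃ/.

/monoʃ/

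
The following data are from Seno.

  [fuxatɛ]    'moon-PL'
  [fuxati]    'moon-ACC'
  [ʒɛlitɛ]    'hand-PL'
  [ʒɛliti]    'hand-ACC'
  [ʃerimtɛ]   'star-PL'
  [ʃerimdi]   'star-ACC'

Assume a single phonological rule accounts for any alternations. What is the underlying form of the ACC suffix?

/-di/

The ACC morpheme has two allomorphs, [-di] and [-ti].
By contrast the PL suffix keeps its initial [t] throughout — that segment must be underlying.
So the underlying form is /-di/, and voiced stops become voiceless after a vowel.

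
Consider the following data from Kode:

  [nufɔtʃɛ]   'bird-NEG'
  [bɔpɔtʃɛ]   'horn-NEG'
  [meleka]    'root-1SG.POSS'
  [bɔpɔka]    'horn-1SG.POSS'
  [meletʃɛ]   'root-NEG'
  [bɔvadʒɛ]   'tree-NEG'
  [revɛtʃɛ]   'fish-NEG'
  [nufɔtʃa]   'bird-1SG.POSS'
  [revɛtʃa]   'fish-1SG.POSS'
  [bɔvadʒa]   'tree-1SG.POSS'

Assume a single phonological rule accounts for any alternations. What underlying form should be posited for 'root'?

/melek/

'root' shows [k] ~ [tʃ] at the end of the stem ([meleka] vs [meletʃɛ]).
If /tʃ/ were underlying and a rule turned it into [k] before the 1SG.POSS suffix, 'bird' would also alternate; but it has [tʃ] in both [nufɔtʃa] and [nufɔtʃɛ].
The alternation reflects palatalization before a front vowel: /k/ becomes palato-alveolar [tʃ] before a front vowel. /k/ is underlying.
The underlying form of 'root' is therefore /melek/.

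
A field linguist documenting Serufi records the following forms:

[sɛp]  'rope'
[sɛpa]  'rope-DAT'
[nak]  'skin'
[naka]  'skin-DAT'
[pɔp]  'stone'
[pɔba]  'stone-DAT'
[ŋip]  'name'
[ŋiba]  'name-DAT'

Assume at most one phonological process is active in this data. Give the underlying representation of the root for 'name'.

/ŋib/

In [ŋip] and [ŋiba] the final segment of 'name' alternates: [p] ~ [b].
Compare 'rope', with invariant [p] in [sɛp] and [sɛpa]: an analysis with underlying /p/ and a rule producing [b] before the DAT suffix would wrongly predict alternation here too.
Therefore /b/ is basic and [p] is derived by word-final obstruent devoicing (voiced obstruents become voiceless word-finally).
The underlying form of 'name' is therefore /ŋib/.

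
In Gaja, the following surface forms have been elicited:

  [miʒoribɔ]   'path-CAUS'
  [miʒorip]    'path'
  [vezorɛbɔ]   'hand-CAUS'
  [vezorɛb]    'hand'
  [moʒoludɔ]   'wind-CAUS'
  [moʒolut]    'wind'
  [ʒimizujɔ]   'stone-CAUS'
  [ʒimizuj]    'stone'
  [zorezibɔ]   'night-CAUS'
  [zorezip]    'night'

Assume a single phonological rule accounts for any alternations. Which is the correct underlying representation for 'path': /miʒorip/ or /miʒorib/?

'path' shows [b] ~ [p] at the end of the stem ([miʒoribɔ] vs [miʒorip]).
But 'hand' keeps [b] in both environments ([vezorɛbɔ], [vezorɛb]), so there is no rule changing /b/ to [p] in isolation.
So /p/ is underlying, and a rule of intervocalic voicing — voiceless stops become voiced between vowels — gives [b].

/miʒorip/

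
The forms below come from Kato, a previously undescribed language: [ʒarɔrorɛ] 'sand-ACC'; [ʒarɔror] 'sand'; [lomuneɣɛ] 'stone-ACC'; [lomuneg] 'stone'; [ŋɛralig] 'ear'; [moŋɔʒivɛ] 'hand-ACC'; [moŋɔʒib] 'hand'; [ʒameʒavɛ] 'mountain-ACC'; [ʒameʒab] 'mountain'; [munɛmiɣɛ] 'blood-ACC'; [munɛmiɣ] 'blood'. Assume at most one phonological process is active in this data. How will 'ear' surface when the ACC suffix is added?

[ŋɛraliɣɛ]

In [lomuneɣɛ] and [lomuneg] the final segment of 'stone' alternates: [ɣ] ~ [g].
Compare 'blood', with invariant [ɣ] in [munɛmiɣɛ] and [munɛmiɣ]: an analysis with underlying /ɣ/ and a rule producing [g] in isolation would wrongly predict alternation here too.
The alternation reflects intervocalic spirantization: voiced stops become fricatives between vowels. /g/ is underlying.
From [ŋɛralig] the stem 'ear' is /ŋɛralig/; between vowels this yields [ŋɛraliɣɛ].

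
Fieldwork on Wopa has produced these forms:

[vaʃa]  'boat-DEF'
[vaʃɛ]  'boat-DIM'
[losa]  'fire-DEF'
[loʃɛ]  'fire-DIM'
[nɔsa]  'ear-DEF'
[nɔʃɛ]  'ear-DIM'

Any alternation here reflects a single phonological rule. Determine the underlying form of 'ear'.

/nɔs/

The stem for 'ear' ends in [s] in [nɔsa] but [ʃ] in [nɔʃɛ].
If /ʃ/ were underlying and a rule turned it into [s] before the DEF suffix, 'boat' would also alternate; but it has [ʃ] in both [vaʃa] and [vaʃɛ].
The alternation reflects palatalization before a front vowel: /s/ becomes palato-alveolar [ʃ] before a front vowel. /s/ is underlying.
The underlying form of 'ear' is therefore /nɔs/.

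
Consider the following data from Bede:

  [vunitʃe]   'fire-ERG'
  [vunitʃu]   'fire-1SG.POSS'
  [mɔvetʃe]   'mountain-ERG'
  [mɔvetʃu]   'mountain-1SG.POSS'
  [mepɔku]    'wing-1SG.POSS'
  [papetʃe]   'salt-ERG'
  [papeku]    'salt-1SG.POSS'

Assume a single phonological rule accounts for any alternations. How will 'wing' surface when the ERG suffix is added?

[mepɔtʃe]

The root 'salt' surfaces as [papetʃe] and [papeku], with a stem-final [tʃ] ~ [k] alternation.
But 'fire' keeps [tʃ] in both environments ([vunitʃe], [vunitʃu]), so there is no rule changing /tʃ/ to [k] before the 1SG.POSS suffix.
The underlying segment must be /k/; /k/ becomes palato-alveolar [tʃ] before a front vowel, yielding [tʃ] there.
The one attested form of 'wing', [mepɔku], shows underlying /mepɔk/. Applying the same rule before a front vowel gives [mepɔtʃe].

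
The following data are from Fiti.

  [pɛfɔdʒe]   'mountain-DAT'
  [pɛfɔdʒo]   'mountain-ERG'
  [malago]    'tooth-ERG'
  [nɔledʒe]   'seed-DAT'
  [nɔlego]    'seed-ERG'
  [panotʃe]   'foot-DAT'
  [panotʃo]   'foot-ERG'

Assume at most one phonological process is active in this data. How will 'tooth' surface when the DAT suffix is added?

[maladʒe]

'seed' shows [dʒ] ~ [g] at the end of the stem ([nɔledʒe] vs [nɔlego]).
The stem 'mountain' ([pɛfɔdʒe], [pɛfɔdʒo]) shows [dʒ] unchanged in both environments, so [dʒ] cannot be basic with [g] derived before the ERG suffix.
Therefore /g/ is basic and [dʒ] is derived by palatalization before a front vowel (/g/ becomes palato-alveolar [dʒ] before a front vowel).
From [malago] the stem 'tooth' is /malag/; before a front vowel this yields [maladʒe].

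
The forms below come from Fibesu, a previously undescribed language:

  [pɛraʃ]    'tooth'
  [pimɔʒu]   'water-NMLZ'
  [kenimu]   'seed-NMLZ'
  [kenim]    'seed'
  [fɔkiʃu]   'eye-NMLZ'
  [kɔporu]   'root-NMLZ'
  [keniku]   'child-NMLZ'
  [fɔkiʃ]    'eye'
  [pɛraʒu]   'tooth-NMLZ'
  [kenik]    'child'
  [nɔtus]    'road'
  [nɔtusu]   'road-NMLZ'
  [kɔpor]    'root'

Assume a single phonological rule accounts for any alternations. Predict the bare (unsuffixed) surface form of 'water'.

[pimɔʃ]

In [pɛraʃ] and [pɛraʒu] the final segment of 'tooth' alternates: [ʃ] ~ [ʒ].
But 'eye' keeps [ʃ] in both environments ([fɔkiʃ], [fɔkiʃu]), so there is no rule changing /ʃ/ to [ʒ] before the NMLZ suffix.
The underlying segment must be /ʒ/; voiced obstruents become voiceless word-finally, yielding [ʃ] there.
The one attested form of 'water', [pimɔʒu], shows underlying /pimɔʒ/. Applying the same rule word-finally gives [pimɔʃ].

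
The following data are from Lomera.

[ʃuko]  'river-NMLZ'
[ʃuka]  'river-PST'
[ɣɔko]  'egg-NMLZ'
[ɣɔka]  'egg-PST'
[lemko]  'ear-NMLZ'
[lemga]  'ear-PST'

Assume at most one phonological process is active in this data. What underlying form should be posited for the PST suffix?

The PST suffix surfaces as [-ga] and [-ka], depending on the final segment of the stem.
By contrast the NMLZ suffix keeps its initial [k] throughout — that segment must be underlying.
So the underlying form is /-ga/, and voiced stops become voiceless after a vowel.

/-ga/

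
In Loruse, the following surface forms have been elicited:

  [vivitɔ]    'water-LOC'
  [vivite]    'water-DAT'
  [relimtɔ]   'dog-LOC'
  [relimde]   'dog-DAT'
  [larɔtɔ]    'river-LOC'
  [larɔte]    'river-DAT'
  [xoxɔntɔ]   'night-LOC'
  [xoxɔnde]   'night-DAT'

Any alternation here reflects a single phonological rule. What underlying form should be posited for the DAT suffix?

/-de/

The DAT morpheme has two allomorphs, [-de] and [-te].
The LOC suffix, which begins with [t], is invariant after every stem; so [t] is not altered by any rule here.
The DAT suffix is therefore /-de/ underlyingly, with post-vocalic devoicing: voiced stops become voiceless after a vowel.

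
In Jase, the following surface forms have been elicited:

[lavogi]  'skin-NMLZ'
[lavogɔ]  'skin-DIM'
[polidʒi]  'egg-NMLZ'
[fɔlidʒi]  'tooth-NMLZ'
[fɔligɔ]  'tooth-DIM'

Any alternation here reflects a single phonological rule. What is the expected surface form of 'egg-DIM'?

[poligɔ]

The root 'tooth' surfaces as [fɔlidʒi] and [fɔligɔ], with a stem-final [dʒ] ~ [g] alternation.
The stem 'skin' ([lavogi], [lavogɔ]) shows [g] unchanged in both environments, so [g] cannot be basic with [dʒ] derived before the NMLZ suffix.
Therefore /dʒ/ is basic and [g] is derived by depalatalization (palato-alveolar /dʒ/ becomes [g] when no front vowel follows).
The one attested form of 'egg', [polidʒi], shows underlying /polidʒ/. Applying the same rule when no front vowel follows gives [poligɔ].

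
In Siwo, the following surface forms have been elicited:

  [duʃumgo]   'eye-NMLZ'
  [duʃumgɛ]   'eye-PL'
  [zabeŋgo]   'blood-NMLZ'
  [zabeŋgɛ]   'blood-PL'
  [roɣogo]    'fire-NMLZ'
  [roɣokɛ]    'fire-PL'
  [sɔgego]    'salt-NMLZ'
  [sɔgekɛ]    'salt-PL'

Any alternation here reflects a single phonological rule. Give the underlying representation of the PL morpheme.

/-kɛ/

The PL morpheme has two allomorphs, [-gɛ] and [-kɛ].
By contrast the NMLZ suffix keeps its initial [g] throughout — that segment must be underlying.
The PL suffix is therefore /-kɛ/ underlyingly, with post-nasal voicing: voiceless stops become voiced after a nasal.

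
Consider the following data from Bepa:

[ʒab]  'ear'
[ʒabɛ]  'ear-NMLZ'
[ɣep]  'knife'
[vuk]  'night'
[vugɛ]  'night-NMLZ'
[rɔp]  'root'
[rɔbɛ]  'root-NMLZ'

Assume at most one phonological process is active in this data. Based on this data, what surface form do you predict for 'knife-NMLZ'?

[ɣebɛ]

In [rɔp] and [rɔbɛ] the final segment of 'root' alternates: [p] ~ [b].
The stem 'ear' ([ʒab], [ʒabɛ]) shows [b] unchanged in both environments, so [b] cannot be basic with [p] derived in isolation.
The underlying segment must be /p/; voiceless stops become voiced between vowels, yielding [b] there.
The one attested form of 'knife', [ɣep], shows underlying /ɣep/. Applying the same rule between vowels gives [ɣebɛ].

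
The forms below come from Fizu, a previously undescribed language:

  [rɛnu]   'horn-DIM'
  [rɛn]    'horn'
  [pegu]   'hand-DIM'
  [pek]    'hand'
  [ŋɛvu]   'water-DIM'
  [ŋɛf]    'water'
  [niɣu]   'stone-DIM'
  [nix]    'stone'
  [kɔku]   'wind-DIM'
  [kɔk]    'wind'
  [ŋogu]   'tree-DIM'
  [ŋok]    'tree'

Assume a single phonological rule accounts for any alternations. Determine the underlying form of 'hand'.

The root 'hand' surfaces as [pegu] and [pek], with a stem-final [g] ~ [k] alternation.
But 'wind' keeps [k] in both environments ([kɔku], [kɔk]), so there is no rule changing /k/ to [g] before the DIM suffix.
Therefore /g/ is basic and [k] is derived by word-final obstruent devoicing (voiced obstruents become voiceless word-finally).

/peg/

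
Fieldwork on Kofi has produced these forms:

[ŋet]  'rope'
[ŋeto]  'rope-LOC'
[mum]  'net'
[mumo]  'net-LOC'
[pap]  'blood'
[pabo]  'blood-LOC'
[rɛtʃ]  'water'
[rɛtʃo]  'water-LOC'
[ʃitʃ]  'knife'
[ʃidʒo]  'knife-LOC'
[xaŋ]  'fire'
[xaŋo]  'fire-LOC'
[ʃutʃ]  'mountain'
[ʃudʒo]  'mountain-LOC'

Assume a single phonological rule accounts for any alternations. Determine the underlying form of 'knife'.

The root 'knife' surfaces as [ʃitʃ] and [ʃidʒo], with a stem-final [tʃ] ~ [dʒ] alternation.
If /tʃ/ were underlying and a rule turned it into [dʒ] before the LOC suffix, 'water' would also alternate; but it has [tʃ] in both [rɛtʃ] and [rɛtʃo].
The underlying segment must be /dʒ/; voiced obstruents become voiceless word-finally, yielding [tʃ] there.

/ʃidʒ/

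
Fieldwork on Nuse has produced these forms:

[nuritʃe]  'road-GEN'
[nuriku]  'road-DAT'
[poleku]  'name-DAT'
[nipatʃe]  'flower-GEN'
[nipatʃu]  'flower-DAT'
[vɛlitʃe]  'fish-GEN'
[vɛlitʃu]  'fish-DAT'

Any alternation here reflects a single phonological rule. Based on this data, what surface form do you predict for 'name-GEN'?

[poletʃe]

The root 'road' surfaces as [nuritʃe] and [nuriku], with a stem-final [tʃ] ~ [k] alternation.
Compare 'fish', with invariant [tʃ] in [vɛlitʃe] and [vɛlitʃu]: an analysis with underlying /tʃ/ and a rule producing [k] before the DAT suffix would wrongly predict alternation here too.
Therefore /k/ is basic and [tʃ] is derived by palatalization before a front vowel (/k/ becomes palato-alveolar [tʃ] before a front vowel).
The one attested form of 'name', [poleku], shows underlying /polek/. Applying the same rule before a front vowel gives [poletʃe].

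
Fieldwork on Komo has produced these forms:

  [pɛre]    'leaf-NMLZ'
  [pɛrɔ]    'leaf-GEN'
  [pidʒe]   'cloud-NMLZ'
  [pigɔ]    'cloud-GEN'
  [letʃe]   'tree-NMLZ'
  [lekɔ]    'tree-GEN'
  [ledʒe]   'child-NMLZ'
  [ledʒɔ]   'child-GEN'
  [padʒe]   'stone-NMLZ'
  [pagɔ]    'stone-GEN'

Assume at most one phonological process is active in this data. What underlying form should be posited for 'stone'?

/pag/

'stone' shows [dʒ] ~ [g] at the end of the stem ([padʒe] vs [pagɔ]).
The stem 'child' ([ledʒe], [ledʒɔ]) shows [dʒ] unchanged in both environments, so [dʒ] cannot be basic with [g] derived before the GEN suffix.
The alternation reflects palatalization before a front vowel: /k/ and /g/ become palato-alveolar [tʃ] and [dʒ] before a front vowel. /g/ is underlying.
The underlying form of 'stone' is therefore /pag/.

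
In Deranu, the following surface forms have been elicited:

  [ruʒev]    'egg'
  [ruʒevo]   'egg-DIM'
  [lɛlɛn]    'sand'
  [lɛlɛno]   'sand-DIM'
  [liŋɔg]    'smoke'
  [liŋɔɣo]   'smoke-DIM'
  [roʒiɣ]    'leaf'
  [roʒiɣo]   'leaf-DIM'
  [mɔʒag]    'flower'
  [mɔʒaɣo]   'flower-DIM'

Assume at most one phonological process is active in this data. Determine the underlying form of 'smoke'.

'smoke' shows [g] ~ [ɣ] at the end of the stem ([liŋɔg] vs [liŋɔɣo]).
But 'leaf' keeps [ɣ] in both environments ([roʒiɣ], [roʒiɣo]), so there is no rule changing /ɣ/ to [g] in isolation.
So /g/ is underlying, and a rule of intervocalic spirantization — voiced stops become fricatives between vowels — gives [ɣ].

/liŋɔg/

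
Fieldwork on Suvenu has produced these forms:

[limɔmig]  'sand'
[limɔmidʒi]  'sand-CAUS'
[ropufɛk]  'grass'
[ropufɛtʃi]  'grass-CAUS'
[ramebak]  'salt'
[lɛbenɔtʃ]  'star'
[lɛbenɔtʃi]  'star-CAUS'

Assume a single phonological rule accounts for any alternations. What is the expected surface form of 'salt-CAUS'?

In [ropufɛk] and [ropufɛtʃi] the final segment of 'grass' alternates: [k] ~ [tʃ].
But 'star' keeps [tʃ] in both environments ([lɛbenɔtʃ], [lɛbenɔtʃi]), so there is no rule changing /tʃ/ to [k] in isolation.
So /k/ is underlying, and a rule of palatalization before a front vowel — /k/ and /g/ become palato-alveolar [tʃ] and [dʒ] before a front vowel — gives [tʃ].
From [ramebak] the stem 'salt' is /ramebak/; before a front vowel this yields [ramebatʃi].

[ramebatʃi]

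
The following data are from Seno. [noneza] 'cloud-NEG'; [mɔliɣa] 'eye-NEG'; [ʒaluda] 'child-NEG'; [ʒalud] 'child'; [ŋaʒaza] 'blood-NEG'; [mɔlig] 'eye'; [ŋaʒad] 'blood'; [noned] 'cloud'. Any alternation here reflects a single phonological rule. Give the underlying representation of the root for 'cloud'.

'cloud' shows [z] ~ [d] at the end of the stem ([noneza] vs [noned]).
The stem 'child' ([ʒaluda], [ʒalud]) shows [d] unchanged in both environments, so [d] cannot be basic with [z] derived before the NEG suffix.
Therefore /z/ is basic and [d] is derived by word-final hardening (voiced fricatives become stops word-finally).
Hence 'cloud' is /nonez/ underlyingly.

/nonez/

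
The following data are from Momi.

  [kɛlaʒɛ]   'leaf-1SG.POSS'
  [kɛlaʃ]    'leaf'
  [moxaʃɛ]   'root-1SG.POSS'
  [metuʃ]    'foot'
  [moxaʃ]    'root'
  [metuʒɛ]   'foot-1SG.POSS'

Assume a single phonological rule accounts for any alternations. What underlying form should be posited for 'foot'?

/metuʒ/

In [metuʃ] and [metuʒɛ] the final segment of 'foot' alternates: [ʃ] ~ [ʒ].
If /ʃ/ were underlying and a rule turned it into [ʒ] before the 1SG.POSS suffix, 'root' would also alternate; but it has [ʃ] in both [moxaʃ] and [moxaʃɛ].
Therefore /ʒ/ is basic and [ʃ] is derived by word-final obstruent devoicing (voiced obstruents become voiceless word-finally).
The underlying form of 'foot' is therefore /metuʒ/.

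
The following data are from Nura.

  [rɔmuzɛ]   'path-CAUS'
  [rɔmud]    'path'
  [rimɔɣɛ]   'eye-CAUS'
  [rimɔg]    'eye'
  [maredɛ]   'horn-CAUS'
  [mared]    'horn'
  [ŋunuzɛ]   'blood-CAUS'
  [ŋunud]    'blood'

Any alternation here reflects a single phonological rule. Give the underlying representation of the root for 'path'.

/rɔmuz/

'path' shows [z] ~ [d] at the end of the stem ([rɔmuzɛ] vs [rɔmud]).
The stem 'horn' ([maredɛ], [mared]) shows [d] unchanged in both environments, so [d] cannot be basic with [z] derived before the CAUS suffix.
Therefore /z/ is basic and [d] is derived by word-final hardening (voiced fricatives become stops word-finally).
Hence 'path' is /rɔmuz/ underlyingly.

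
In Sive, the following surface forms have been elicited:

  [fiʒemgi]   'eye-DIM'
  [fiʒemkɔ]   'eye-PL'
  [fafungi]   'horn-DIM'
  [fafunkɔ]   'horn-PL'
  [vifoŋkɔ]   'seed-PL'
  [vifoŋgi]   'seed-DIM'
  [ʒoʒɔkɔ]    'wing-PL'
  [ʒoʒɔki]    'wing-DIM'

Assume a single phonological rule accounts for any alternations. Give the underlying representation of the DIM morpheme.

The DIM morpheme has two allomorphs, [-gi] and [-ki].
By contrast the PL suffix keeps its initial [k] throughout — that segment must be underlying.
So the underlying form is /-gi/, and voiced stops become voiceless after a vowel.

/-gi/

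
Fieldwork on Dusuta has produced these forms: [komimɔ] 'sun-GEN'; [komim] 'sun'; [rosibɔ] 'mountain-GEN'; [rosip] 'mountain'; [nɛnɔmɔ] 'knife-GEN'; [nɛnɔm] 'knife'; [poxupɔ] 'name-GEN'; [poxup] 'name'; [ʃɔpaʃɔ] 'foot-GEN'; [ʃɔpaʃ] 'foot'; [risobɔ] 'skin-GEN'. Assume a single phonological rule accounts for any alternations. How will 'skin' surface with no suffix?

In [rosibɔ] and [rosip] the final segment of 'mountain' alternates: [b] ~ [p].
If /p/ were underlying and a rule turned it into [b] before the GEN suffix, 'name' would also alternate; but it has [p] in both [poxupɔ] and [poxup].
Therefore /b/ is basic and [p] is derived by word-final obstruent devoicing (voiced obstruents become voiceless word-finally).
The one attested form of 'skin', [risobɔ], shows underlying /risob/. Applying the same rule word-finally gives [risop].

[risop]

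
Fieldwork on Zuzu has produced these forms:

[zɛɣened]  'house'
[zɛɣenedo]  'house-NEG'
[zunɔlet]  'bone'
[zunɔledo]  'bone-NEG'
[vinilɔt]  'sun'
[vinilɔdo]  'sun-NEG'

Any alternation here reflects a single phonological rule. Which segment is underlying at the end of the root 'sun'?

/t/

'sun' shows [t] ~ [d] at the end of the stem ([vinilɔt] vs [vinilɔdo]).
But 'house' keeps [d] in both environments ([zɛɣened], [zɛɣenedo]), so there is no rule changing /d/ to [t] in isolation.
The underlying segment must be /t/; voiceless stops become voiced between vowels, yielding [d] there.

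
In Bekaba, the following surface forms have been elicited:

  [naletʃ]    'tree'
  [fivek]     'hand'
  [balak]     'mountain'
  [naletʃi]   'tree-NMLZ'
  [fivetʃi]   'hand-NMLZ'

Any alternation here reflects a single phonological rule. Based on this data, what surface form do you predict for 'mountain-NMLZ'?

In [fivek] and [fivetʃi] the final segment of 'hand' alternates: [k] ~ [tʃ].
If /tʃ/ were underlying and a rule turned it into [k] in isolation, 'tree' would also alternate; but it has [tʃ] in both [naletʃ] and [naletʃi].
Therefore /k/ is basic and [tʃ] is derived by palatalization before a front vowel (/k/ becomes palato-alveolar [tʃ] before a front vowel).
The one attested form of 'mountain', [balak], shows underlying /balak/. Applying the same rule before a front vowel gives [balatʃi].

[balatʃi]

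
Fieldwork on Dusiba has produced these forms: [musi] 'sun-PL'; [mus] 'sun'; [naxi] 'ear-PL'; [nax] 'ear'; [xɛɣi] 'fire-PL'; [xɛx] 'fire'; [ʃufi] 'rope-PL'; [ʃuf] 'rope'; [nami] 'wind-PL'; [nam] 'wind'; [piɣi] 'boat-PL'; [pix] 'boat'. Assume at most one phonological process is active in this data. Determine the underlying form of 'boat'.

'boat' shows [ɣ] ~ [x] at the end of the stem ([piɣi] vs [pix]).
Compare 'ear', with invariant [x] in [naxi] and [nax]: an analysis with underlying /x/ and a rule producing [ɣ] before the PL suffix would wrongly predict alternation here too.
So /ɣ/ is underlying, and a rule of word-final obstruent devoicing — voiced obstruents become voiceless word-finally — gives [x].

/piɣ/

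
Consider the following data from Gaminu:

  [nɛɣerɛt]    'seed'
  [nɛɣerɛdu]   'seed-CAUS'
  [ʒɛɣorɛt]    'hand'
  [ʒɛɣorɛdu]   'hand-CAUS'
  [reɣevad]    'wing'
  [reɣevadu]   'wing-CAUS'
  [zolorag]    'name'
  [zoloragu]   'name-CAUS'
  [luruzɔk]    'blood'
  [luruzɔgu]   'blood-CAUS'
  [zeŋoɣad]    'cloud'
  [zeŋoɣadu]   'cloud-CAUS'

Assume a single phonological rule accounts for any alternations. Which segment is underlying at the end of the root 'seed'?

The stem for 'seed' ends in [t] in [nɛɣerɛt] but [d] in [nɛɣerɛdu].
If /d/ were underlying and a rule turned it into [t] in isolation, 'wing' would also alternate; but it has [d] in both [reɣevad] and [reɣevadu].
The alternation reflects intervocalic voicing: voiceless stops become voiced between vowels. /t/ is underlying.

/t/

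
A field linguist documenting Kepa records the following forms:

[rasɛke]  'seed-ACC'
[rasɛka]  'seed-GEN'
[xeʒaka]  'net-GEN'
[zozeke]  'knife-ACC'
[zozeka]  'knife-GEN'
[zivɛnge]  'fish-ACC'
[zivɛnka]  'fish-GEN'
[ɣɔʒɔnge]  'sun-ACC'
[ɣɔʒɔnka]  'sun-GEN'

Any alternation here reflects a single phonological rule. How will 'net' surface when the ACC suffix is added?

[xeʒake]

The ACC suffix surfaces as [-ge] and [-ke], depending on the final segment of the stem.
By contrast the GEN suffix keeps its initial [k] throughout — that segment must be underlying.
The ACC suffix is therefore /-ge/ underlyingly, with post-vocalic devoicing: voiced stops become voiceless after a vowel.
After 'net', which ends in a vowel, the suffix surfaces as [-ke], giving [xeʒake].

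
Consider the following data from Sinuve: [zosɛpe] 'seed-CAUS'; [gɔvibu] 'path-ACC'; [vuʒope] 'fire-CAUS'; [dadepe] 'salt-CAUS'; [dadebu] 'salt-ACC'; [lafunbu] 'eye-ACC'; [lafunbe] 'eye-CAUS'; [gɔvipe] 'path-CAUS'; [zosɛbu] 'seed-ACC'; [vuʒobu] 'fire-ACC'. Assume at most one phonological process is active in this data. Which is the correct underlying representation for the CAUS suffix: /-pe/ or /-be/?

/-pe/

The CAUS suffix surfaces as [-be] and [-pe], depending on the final segment of the stem.
The ACC suffix, which begins with [b], is invariant after every stem; so [b] is not altered by any rule here.
So the underlying form is /-pe/, and voiceless stops become voiced after a nasal.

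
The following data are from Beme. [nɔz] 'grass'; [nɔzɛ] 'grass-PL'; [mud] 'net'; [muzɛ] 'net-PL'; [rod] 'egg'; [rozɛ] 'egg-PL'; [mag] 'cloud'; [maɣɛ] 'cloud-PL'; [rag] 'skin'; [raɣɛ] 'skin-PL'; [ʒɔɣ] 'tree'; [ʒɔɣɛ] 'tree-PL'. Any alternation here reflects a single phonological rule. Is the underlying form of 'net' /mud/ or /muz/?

'net' shows [d] ~ [z] at the end of the stem ([mud] vs [muzɛ]).
Compare 'grass', with invariant [z] in [nɔz] and [nɔzɛ]: an analysis with underlying /z/ and a rule producing [d] in isolation would wrongly predict alternation here too.
The alternation reflects intervocalic spirantization: voiced stops become fricatives between vowels. /d/ is underlying.

/mud/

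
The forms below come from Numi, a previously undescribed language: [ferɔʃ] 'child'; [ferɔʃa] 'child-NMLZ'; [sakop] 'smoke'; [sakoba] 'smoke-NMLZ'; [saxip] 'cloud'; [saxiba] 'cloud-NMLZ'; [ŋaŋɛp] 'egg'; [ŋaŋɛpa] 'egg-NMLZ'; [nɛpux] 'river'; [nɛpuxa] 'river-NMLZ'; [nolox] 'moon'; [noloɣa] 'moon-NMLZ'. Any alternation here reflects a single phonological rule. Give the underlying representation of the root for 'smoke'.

The root 'smoke' surfaces as [sakop] and [sakoba], with a stem-final [p] ~ [b] alternation.
But 'egg' keeps [p] in both environments ([ŋaŋɛp], [ŋaŋɛpa]), so there is no rule changing /p/ to [b] before the NMLZ suffix.
Therefore /b/ is basic and [p] is derived by word-final obstruent devoicing (voiced obstruents become voiceless word-finally).

/sakob/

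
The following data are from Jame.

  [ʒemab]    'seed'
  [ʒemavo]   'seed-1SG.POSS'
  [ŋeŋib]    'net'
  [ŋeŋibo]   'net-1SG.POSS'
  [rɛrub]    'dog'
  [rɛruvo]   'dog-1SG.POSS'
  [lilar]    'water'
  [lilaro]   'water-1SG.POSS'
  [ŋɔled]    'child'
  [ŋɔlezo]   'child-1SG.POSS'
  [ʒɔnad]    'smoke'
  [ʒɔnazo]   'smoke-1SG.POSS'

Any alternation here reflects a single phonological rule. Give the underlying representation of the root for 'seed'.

The root 'seed' surfaces as [ʒemab] and [ʒemavo], with a stem-final [b] ~ [v] alternation.
The stem 'net' ([ŋeŋib], [ŋeŋibo]) shows [b] unchanged in both environments, so [b] cannot be basic with [v] derived before the 1SG.POSS suffix.
Therefore /v/ is basic and [b] is derived by word-final hardening (voiced fricatives become stops word-finally).
Hence 'seed' is /ʒemav/ underlyingly.

/ʒemav/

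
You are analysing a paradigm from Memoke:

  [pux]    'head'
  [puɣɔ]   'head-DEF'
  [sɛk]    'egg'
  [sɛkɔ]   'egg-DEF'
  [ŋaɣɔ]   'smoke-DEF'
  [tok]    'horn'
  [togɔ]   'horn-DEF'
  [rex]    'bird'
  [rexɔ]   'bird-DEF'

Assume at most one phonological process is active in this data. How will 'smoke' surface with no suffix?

The stem for 'head' ends in [x] in [pux] but [ɣ] in [puɣɔ].
Compare 'bird', with invariant [x] in [rex] and [rexɔ]: an analysis with underlying /x/ and a rule producing [ɣ] before the DEF suffix would wrongly predict alternation here too.
The alternation reflects word-final obstruent devoicing: voiced obstruents become voiceless word-finally. /ɣ/ is underlying.
The one attested form of 'smoke', [ŋaɣɔ], shows underlying /ŋaɣ/. Applying the same rule word-finally gives [ŋax].

[ŋax]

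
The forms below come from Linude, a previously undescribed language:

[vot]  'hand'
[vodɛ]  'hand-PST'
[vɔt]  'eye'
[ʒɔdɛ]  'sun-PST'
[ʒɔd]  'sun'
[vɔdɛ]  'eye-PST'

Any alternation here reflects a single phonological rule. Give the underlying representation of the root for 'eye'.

The stem for 'eye' ends in [d] in [vɔdɛ] but [t] in [vɔt].
The stem 'sun' ([ʒɔdɛ], [ʒɔd]) shows [d] unchanged in both environments, so [d] cannot be basic with [t] derived in isolation.
So /t/ is underlying, and a rule of intervocalic voicing — voiceless stops become voiced between vowels — gives [d].
Hence 'eye' is /vɔt/ underlyingly.

/vɔt/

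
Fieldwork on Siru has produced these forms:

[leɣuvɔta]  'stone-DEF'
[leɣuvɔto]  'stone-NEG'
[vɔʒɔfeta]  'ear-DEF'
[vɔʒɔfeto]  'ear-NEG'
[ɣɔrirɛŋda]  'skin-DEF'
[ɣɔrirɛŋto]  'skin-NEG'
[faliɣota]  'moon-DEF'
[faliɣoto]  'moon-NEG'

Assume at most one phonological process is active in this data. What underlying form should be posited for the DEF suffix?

/-da/

The DEF morpheme has two allomorphs, [-da] and [-ta].
The NEG suffix, which begins with [t], is invariant after every stem; so [t] is not altered by any rule here.
So the underlying form is /-da/, and voiced stops become voiceless after a vowel.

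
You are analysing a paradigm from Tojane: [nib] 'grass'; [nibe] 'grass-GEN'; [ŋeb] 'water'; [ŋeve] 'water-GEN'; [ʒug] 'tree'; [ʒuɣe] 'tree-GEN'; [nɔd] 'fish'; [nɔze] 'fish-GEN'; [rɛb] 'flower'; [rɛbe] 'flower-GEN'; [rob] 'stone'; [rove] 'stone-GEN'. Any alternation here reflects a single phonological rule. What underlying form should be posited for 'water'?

/ŋev/

The stem for 'water' ends in [b] in [ŋeb] but [v] in [ŋeve].
But 'flower' keeps [b] in both environments ([rɛb], [rɛbe]), so there is no rule changing /b/ to [v] before the GEN suffix.
Therefore /v/ is basic and [b] is derived by word-final hardening (voiced fricatives become stops word-finally).
So 'water' = /ŋev/.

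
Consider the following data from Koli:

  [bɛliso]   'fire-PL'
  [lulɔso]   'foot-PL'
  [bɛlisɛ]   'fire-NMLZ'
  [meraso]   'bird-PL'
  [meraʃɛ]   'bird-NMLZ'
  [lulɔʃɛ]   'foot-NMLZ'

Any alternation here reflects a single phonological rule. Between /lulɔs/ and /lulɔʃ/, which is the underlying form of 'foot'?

/lulɔʃ/

The stem for 'foot' ends in [ʃ] in [lulɔʃɛ] but [s] in [lulɔso].
But 'fire' keeps [s] in both environments ([bɛlisɛ], [bɛliso]), so there is no rule changing /s/ to [ʃ] before the NMLZ suffix.
The alternation reflects depalatalization: palato-alveolar /ʃ/ becomes [s] when no front vowel follows. /ʃ/ is underlying.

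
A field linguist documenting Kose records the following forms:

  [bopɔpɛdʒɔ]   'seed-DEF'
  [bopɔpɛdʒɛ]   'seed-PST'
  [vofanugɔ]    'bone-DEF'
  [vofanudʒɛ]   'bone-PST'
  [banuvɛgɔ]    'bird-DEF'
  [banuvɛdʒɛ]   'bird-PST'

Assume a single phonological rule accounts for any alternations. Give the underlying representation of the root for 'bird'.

/banuvɛg/

In [banuvɛgɔ] and [banuvɛdʒɛ] the final segment of 'bird' alternates: [g] ~ [dʒ].
Compare 'seed', with invariant [dʒ] in [bopɔpɛdʒɔ] and [bopɔpɛdʒɛ]: an analysis with underlying /dʒ/ and a rule producing [g] before the DEF suffix would wrongly predict alternation here too.
Therefore /g/ is basic and [dʒ] is derived by palatalization before a front vowel (/g/ becomes palato-alveolar [dʒ] before a front vowel).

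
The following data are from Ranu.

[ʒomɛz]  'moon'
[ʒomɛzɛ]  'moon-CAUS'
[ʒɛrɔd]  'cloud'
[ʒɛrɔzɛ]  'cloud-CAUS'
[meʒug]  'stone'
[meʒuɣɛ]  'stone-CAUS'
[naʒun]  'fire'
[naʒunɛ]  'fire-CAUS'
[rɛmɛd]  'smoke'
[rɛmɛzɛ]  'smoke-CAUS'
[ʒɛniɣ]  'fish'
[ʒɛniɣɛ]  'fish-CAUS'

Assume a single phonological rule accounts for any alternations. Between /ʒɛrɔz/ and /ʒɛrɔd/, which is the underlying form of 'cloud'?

/ʒɛrɔd/

The stem for 'cloud' ends in [d] in [ʒɛrɔd] but [z] in [ʒɛrɔzɛ].
The stem 'moon' ([ʒomɛz], [ʒomɛzɛ]) shows [z] unchanged in both environments, so [z] cannot be basic with [d] derived in isolation.
Therefore /d/ is basic and [z] is derived by intervocalic spirantization (voiced stops become fricatives between vowels).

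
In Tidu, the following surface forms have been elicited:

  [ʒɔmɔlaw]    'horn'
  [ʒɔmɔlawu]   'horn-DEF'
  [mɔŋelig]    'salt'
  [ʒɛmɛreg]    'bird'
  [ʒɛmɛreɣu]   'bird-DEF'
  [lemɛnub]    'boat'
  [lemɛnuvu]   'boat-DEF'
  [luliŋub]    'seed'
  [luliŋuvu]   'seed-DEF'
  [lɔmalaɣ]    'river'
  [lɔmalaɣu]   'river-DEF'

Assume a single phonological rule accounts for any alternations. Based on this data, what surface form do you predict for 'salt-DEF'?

[mɔŋeliɣu]

'bird' shows [g] ~ [ɣ] at the end of the stem ([ʒɛmɛreg] vs [ʒɛmɛreɣu]).
But 'river' keeps [ɣ] in both environments ([lɔmalaɣ], [lɔmalaɣu]), so there is no rule changing /ɣ/ to [g] in isolation.
So /g/ is underlying, and a rule of intervocalic spirantization — voiced stops become fricatives between vowels — gives [ɣ].
From [mɔŋelig] the stem 'salt' is /mɔŋelig/; between vowels this yields [mɔŋeliɣu].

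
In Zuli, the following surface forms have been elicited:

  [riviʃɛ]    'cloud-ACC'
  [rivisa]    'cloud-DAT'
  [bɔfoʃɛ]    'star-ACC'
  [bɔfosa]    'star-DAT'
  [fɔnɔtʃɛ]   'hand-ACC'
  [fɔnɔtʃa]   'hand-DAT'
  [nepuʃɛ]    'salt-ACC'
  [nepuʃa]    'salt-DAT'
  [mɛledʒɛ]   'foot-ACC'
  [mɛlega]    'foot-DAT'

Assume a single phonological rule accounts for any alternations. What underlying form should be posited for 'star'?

The stem for 'star' ends in [ʃ] in [bɔfoʃɛ] but [s] in [bɔfosa].
But 'salt' keeps [ʃ] in both environments ([nepuʃɛ], [nepuʃa]), so there is no rule changing /ʃ/ to [s] before the DAT suffix.
Therefore /s/ is basic and [ʃ] is derived by palatalization before a front vowel (/g/ and /s/ become palato-alveolar [dʒ] and [ʃ] before a front vowel).
Hence 'star' is /bɔfos/ underlyingly.

/bɔfos/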